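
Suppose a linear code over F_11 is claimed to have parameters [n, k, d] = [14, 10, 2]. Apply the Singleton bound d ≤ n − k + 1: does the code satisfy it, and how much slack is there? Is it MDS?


Singleton RHS = n − k + 1 = 5, slack = 3, bound satisfied, not MDS.

Singleton bound: d ≤ n − k + 1.
Here n = 14, k = 10, so n − k + 1 = 5.
Given d = 2, check d ≤ 5: YES.
Slack = (n − k + 1) − d = 3.
The code is NOT MDS (slack = 3 > 0).
Description: the claimed parameters are [14, 10, 2]_11; such a code would be non-MDS.


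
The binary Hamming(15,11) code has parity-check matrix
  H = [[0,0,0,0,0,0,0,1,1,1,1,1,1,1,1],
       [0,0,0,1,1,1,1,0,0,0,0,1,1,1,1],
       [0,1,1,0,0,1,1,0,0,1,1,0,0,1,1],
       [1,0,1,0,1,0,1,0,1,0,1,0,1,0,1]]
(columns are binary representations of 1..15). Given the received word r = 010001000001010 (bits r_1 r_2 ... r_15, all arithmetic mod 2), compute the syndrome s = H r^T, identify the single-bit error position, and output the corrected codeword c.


s = (0, 1, 1, 0)^T, error position = 6, corrected codeword c = 010000000001010

Compute s = H r^T mod 2 one row at a time:
  s_1 = 0 + 0 + 0 + 0 + 1 + 0 + 1 + 0 = 2 ≡ 0 (mod 2).
  s_2 = 0 + 0 + 1 + 0 + 1 + 0 + 1 + 0 = 3 ≡ 1 (mod 2).
  s_3 = 1 + 0 + 1 + 0 + 0 + 0 + 1 + 0 = 3 ≡ 1 (mod 2).
  s_4 = 0 + 0 + 0 + 0 + 0 + 0 + 0 + 0 = 0 ≡ 0 (mod 2).
s = (0, 1, 1, 0)^T — this equals column 6 of H (binary 0110), so error is at position 6.
Correct: flip bit 6 of r = 010001000001010 to get c = 010000000001010.


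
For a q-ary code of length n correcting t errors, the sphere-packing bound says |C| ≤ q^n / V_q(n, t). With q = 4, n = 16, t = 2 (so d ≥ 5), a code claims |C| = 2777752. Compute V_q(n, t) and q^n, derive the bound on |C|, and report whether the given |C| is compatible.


V_q(n, t) = 1129, q^n = 4294967296, Hamming bound = 3804222, |C| = 2777752 ≤ bound (satisfied).

Step 1: Compute V_q(n, t) = Σ_{j=0}^2 C(n, j) (q−1)^j.
  j = 0: C(16,0)·(3)^0 = 1·1 = 1.
  j = 1: C(16,1)·(3)^1 = 16·3 = 48.
  j = 2: C(16,2)·(3)^2 = 120·9 = 1080.
  V_q(n, t) = 1 + 48 + 1080 = 1129.
Step 2: q^n = 4^16 = 4294967296.
Step 3: Hamming bound ⌊q^n / V_q(n,t)⌋ = ⌊4294967296/1129⌋ = 3804222.
Step 4: Compare |C| = 2777752 to 3804222: satisfied.
The claimed |C| lies below the Hamming bound.


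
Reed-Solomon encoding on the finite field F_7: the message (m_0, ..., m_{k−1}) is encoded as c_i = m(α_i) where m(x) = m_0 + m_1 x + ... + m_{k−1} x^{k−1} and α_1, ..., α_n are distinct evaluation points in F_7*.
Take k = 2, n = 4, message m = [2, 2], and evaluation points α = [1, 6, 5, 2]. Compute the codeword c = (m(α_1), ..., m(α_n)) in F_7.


c = [4, 0, 5, 6]

Message polynomial: m(x) = 2 + 2·x (mod 7).
For each evaluation point α_i, compute m(α_i) mod 7:
  α_1 = 1: Horner steps 2 → 4, so m(1) = 4.
  α_2 = 6: Horner steps 2 → 0, so m(6) = 0.
  α_3 = 5: Horner steps 2 → 5, so m(5) = 5.
  α_4 = 2: Horner steps 2 → 6, so m(2) = 6.
Codeword c = [4, 0, 5, 6] ∈ F_7^4.


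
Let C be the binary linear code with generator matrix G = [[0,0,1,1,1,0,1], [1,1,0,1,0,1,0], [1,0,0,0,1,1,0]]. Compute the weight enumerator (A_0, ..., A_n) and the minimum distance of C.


Weight distribution: A_0 = 1, A_3 = 3, A_4 = 2, A_5 = 1, A_6 = 1. Minimum distance d = 3.

Enumerate all 2^3 = 8 messages m ∈ F_2^3.
For each, compute codeword c = mG in F_2^7, then tally its weight.
  m = 000 → c = 0000000, weight = 0.
  m = 100 → c = 0011101, weight = 4.
  m = 010 → c = 1101010, weight = 4.
  m = 110 → c = 1110111, weight = 6.
  m = 001 → c = 1000110, weight = 3.
  m = 101 → c = 1011011, weight = 5.
  m = 011 → c = 0101100, weight = 3.
  m = 111 → c = 0110001, weight = 3.
Tally weights:
  weight 0: 1 codewords.
  weight 3: 3 codewords.
  weight 4: 2 codewords.
  weight 5: 1 codewords.
  weight 6: 1 codewords.
Minimum distance d = smallest w > 0 with A_w > 0 = 3.
Sanity: Σ A_w = 8 = 2^3 = 8 ✓.


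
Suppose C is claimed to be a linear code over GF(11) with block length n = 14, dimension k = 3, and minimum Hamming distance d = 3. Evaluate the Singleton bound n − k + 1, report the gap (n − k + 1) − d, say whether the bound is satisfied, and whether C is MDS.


Singleton RHS = n − k + 1 = 12, slack = 9, bound satisfied, not MDS.

Singleton bound: d ≤ n − k + 1.
Here n = 14, k = 3, so n − k + 1 = 12.
Given d = 3, check d ≤ 12: YES.
Slack = (n − k + 1) − d = 9.
The code is NOT MDS (slack = 9 > 0).
Description: the claimed parameters are [14, 3, 3]_11; such a code would be non-MDS.


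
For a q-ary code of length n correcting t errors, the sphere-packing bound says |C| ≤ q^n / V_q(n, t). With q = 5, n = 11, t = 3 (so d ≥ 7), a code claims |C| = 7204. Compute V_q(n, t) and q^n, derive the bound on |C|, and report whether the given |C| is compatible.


V_q(n, t) = 11485, q^n = 48828125, Hamming bound = 4251, |C| = 7204 > bound (violated).

Step 1: Compute V_q(n, t) = Σ_{j=0}^3 C(n, j) (q−1)^j.
  j = 0: C(11,0)·(4)^0 = 1·1 = 1.
  j = 1: C(11,1)·(4)^1 = 11·4 = 44.
  j = 2: C(11,2)·(4)^2 = 55·16 = 880.
  j = 3: C(11,3)·(4)^3 = 165·64 = 10560.
  V_q(n, t) = 1 + 44 + 880 + 10560 = 11485.
Step 2: q^n = 5^11 = 48828125.
Step 3: Hamming bound ⌊q^n / V_q(n,t)⌋ = ⌊48828125/11485⌋ = 4251.
Step 4: Compare |C| = 7204 to 4251: violated.
The claimed |C| lies above the Hamming bound, so no 5-ary code of length 11 with d ≥ 7 can have 7204 codewords.


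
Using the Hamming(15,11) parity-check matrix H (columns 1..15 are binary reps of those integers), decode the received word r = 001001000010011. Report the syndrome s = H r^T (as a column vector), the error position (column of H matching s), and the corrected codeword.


s = (1, 1, 1, 1)^T, error position = 15, corrected codeword c = 001001000010010

Compute s = H r^T mod 2 one row at a time:
  s_1 = 0 + 0 + 0 + 1 + 0 + 0 + 1 + 1 = 3 ≡ 1 (mod 2).
  s_2 = 0 + 0 + 1 + 0 + 0 + 0 + 1 + 1 = 3 ≡ 1 (mod 2).
  s_3 = 0 + 1 + 1 + 0 + 0 + 1 + 1 + 1 = 5 ≡ 1 (mod 2).
  s_4 = 0 + 1 + 0 + 0 + 0 + 1 + 0 + 1 = 3 ≡ 1 (mod 2).
s = (1, 1, 1, 1)^T — this equals column 15 of H (binary 1111), so error is at position 15.
Correct: flip bit 15 of r = 001001000010011 to get c = 001001000010010.


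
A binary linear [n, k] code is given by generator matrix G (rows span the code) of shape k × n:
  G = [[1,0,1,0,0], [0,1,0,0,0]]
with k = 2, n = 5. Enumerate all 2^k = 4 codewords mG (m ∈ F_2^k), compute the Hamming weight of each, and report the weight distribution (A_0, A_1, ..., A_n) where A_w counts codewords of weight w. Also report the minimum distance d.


Weight distribution: A_0 = 1, A_1 = 1, A_2 = 1, A_3 = 1. Minimum distance d = 1.

Enumerate all 2^2 = 4 messages m ∈ F_2^2.
For each, compute codeword c = mG in F_2^5, then tally its weight.
  m = 00 → c = 00000, weight = 0.
  m = 10 → c = 10100, weight = 2.
  m = 01 → c = 01000, weight = 1.
  m = 11 → c = 11100, weight = 3.
Tally weights:
  weight 0: 1 codewords.
  weight 1: 1 codewords.
  weight 2: 1 codewords.
  weight 3: 1 codewords.
Minimum distance d = smallest w > 0 with A_w > 0 = 1.
Sanity: Σ A_w = 4 = 2^2 = 4 ✓.


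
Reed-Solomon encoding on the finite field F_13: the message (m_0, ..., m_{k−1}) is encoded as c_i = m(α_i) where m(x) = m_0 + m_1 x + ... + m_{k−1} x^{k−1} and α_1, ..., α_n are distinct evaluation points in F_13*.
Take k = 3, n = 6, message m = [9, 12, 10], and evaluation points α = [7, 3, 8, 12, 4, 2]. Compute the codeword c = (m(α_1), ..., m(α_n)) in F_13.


c = [11, 5, 4, 7, 9, 8]

Message polynomial: m(x) = 9 + 12·x + 10·x^2 (mod 13).
For each evaluation point α_i, compute m(α_i) mod 13:
  α_1 = 7: Horner steps 10 → 4 → 11, so m(7) = 11.
  α_2 = 3: Horner steps 10 → 3 → 5, so m(3) = 5.
  α_3 = 8: Horner steps 10 → 1 → 4, so m(8) = 4.
  α_4 = 12: Horner steps 10 → 2 → 7, so m(12) = 7.
  α_5 = 4: Horner steps 10 → 0 → 9, so m(4) = 9.
  α_6 = 2: Horner steps 10 → 6 → 8, so m(2) = 8.
Codeword c = [11, 5, 4, 7, 9, 8] ∈ F_13^6.


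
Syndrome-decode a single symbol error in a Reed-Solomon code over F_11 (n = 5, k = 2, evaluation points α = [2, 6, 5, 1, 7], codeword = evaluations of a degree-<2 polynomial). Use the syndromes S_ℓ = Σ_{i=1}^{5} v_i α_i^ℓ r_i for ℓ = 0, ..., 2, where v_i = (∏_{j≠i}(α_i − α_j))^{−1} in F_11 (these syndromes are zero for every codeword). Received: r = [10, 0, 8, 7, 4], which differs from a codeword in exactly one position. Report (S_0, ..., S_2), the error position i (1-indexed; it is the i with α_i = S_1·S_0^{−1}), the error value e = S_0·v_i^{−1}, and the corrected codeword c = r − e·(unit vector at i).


S = (9, 8, 1), error at position 5, error magnitude e = 1, c = [10, 0, 8, 7, 3].

Step 1: column multipliers v_i = (∏_{j≠i}(α_i − α_j))^{−1} mod 11.
  i = 1 (α = 2): (2−6)(2−5)(2−1)(2−7) = (−4)·(−3)·1·(−5) = −60 ≡ 6, so v_1 = 6^{−1} = 2 (mod 11).
  i = 2 (α = 6): (6−2)(6−5)(6−1)(6−7) = 4·1·5·(−1) = −20 ≡ 2, so v_2 = 2^{−1} = 6 (mod 11).
  i = 3 (α = 5): (5−2)(5−6)(5−1)(5−7) = 3·(−1)·4·(−2) = 24 ≡ 2, so v_3 = 2^{−1} = 6 (mod 11).
  i = 4 (α = 1): (1−2)(1−6)(1−5)(1−7) = (−1)·(−5)·(−4)·(−6) = 120 ≡ 10, so v_4 = 10^{−1} = 10 (mod 11).
  i = 5 (α = 7): (7−2)(7−6)(7−5)(7−1) = 5·1·2·6 = 60 ≡ 5, so v_5 = 5^{−1} = 9 (mod 11).
  v = [2, 6, 6, 10, 9].
Step 2: syndromes of r = [10, 0, 8, 7, 4] (all sums mod 11).
  S_0 = Σ v_i r_i = 2·10 + 6·0 + 6·8 + 10·7 + 9·4 = 174 ≡ 9.
  S_1 = Σ v_i α_i r_i = 2·2·10 + 6·6·0 + 6·5·8 + 10·1·7 + 9·7·4 = 602 ≡ 8.
  α_i^2 mod 11 = [4, 3, 3, 1, 5].
  S_2 = Σ v_i α_i^2 r_i = 2·4·10 + 6·3·0 + 6·3·8 + 10·1·7 + 9·5·4 = 474 ≡ 1.
  S = (9, 8, 1) ≠ 0, so r is not a codeword (an error is present).
Step 3: locate the error. For a single error e at position i, S_ℓ = v_i·e·α_i^ℓ, so α_err = S_1/S_0.
  S_0^{−1} = 9^{−1} = 5 (mod 11), so α_err = 8·5 = 40 ≡ 7 = α_5. Error position i = 5.
  Consistency check: S_2/S_1 = 1·7 = 7 ≡ 7 = α_err ✓ (single-error assumption holds).
Step 4: error magnitude e = S_0/v_5 = S_0·∏_{j≠5}(α_5 − α_j) = 9·5 = 45 ≡ 1 (mod 11).
Step 5: correct position 5: c_5 = r_5 − e = 4 − 1 ≡ 3 (mod 11). Hence c = [10, 0, 8, 7, 3].
  Check: interpolating c through the α_i gives m(x) = 4 + 3·x (degree < 2) with m(α_i) = c_i for every i, so c is indeed a codeword.


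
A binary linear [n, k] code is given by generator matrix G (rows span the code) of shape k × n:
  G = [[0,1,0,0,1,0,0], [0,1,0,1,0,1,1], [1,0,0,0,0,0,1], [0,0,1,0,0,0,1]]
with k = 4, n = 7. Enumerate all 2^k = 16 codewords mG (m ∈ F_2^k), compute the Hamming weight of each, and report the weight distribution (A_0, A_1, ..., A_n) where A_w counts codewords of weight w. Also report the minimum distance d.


Weight distribution: A_0 = 1, A_2 = 4, A_4 = 9, A_6 = 2. Minimum distance d = 2.

Enumerate all 2^4 = 16 messages m ∈ F_2^4.
For each, compute codeword c = mG in F_2^7, then tally its weight.
  m = 0000 → c = 0000000, weight = 0.
  m = 1000 → c = 0100100, weight = 2.
  m = 0100 → c = 0101011, weight = 4.
  m = 1100 → c = 0001111, weight = 4.
  m = 0010 → c = 1000001, weight = 2.
  m = 1010 → c = 1100101, weight = 4.
  m = 0110 → c = 1101010, weight = 4.
  m = 1110 → c = 1001110, weight = 4.
  m = 0001 → c = 0010001, weight = 2.
  m = 1001 → c = 0110101, weight = 4.
  m = 0101 → c = 0111010, weight = 4.
  m = 1101 → c = 0011110, weight = 4.
  m = 0011 → c = 1010000, weight = 2.
  m = 1011 → c = 1110100, weight = 4.
  m = 0111 → c = 1111011, weight = 6.
  m = 1111 → c = 1011111, weight = 6.
Tally weights:
  weight 0: 1 codewords.
  weight 2: 4 codewords.
  weight 4: 9 codewords.
  weight 6: 2 codewords.
Minimum distance d = smallest w > 0 with A_w > 0 = 2.
Sanity: Σ A_w = 16 = 2^4 = 16 ✓.


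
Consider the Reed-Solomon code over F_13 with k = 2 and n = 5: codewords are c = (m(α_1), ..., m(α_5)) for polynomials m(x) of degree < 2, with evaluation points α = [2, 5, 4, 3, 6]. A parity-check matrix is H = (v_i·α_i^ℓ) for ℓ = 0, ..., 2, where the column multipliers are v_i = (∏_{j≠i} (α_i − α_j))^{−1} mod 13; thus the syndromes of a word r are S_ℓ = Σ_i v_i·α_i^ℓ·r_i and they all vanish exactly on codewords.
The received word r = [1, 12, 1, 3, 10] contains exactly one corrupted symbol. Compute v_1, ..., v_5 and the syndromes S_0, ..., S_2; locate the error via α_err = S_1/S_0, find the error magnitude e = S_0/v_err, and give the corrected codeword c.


S = (2, 4, 8), error at position 1, error magnitude e = 9, c = [5, 12, 1, 3, 10].

Step 1: column multipliers v_i = (∏_{j≠i}(α_i − α_j))^{−1} mod 13.
  i = 1 (α = 2): (2−5)(2−4)(2−3)(2−6) = (−3)·(−2)·(−1)·(−4) = 24 ≡ 11, so v_1 = 11^{−1} = 6 (mod 13).
  i = 2 (α = 5): (5−2)(5−4)(5−3)(5−6) = 3·1·2·(−1) = −6 ≡ 7, so v_2 = 7^{−1} = 2 (mod 13).
  i = 3 (α = 4): (4−2)(4−5)(4−3)(4−6) = 2·(−1)·1·(−2) = 4 ≡ 4, so v_3 = 4^{−1} = 10 (mod 13).
  i = 4 (α = 3): (3−2)(3−5)(3−4)(3−6) = 1·(−2)·(−1)·(−3) = −6 ≡ 7, so v_4 = 7^{−1} = 2 (mod 13).
  i = 5 (α = 6): (6−2)(6−5)(6−4)(6−3) = 4·1·2·3 = 24 ≡ 11, so v_5 = 11^{−1} = 6 (mod 13).
  v = [6, 2, 10, 2, 6].
Step 2: syndromes of r = [1, 12, 1, 3, 10] (all sums mod 13).
  S_0 = Σ v_i r_i = 6·1 + 2·12 + 10·1 + 2·3 + 6·10 = 106 ≡ 2.
  S_1 = Σ v_i α_i r_i = 6·2·1 + 2·5·12 + 10·4·1 + 2·3·3 + 6·6·10 = 550 ≡ 4.
  α_i^2 mod 13 = [4, 12, 3, 9, 10].
  S_2 = Σ v_i α_i^2 r_i = 6·4·1 + 2·12·12 + 10·3·1 + 2·9·3 + 6·10·10 = 996 ≡ 8.
  S = (2, 4, 8) ≠ 0, so r is not a codeword (an error is present).
Step 3: locate the error. For a single error e at position i, S_ℓ = v_i·e·α_i^ℓ, so α_err = S_1/S_0.
  S_0^{−1} = 2^{−1} = 7 (mod 13), so α_err = 4·7 = 28 ≡ 2 = α_1. Error position i = 1.
  Consistency check: S_2/S_1 = 8·10 = 80 ≡ 2 = α_err ✓ (single-error assumption holds).
Step 4: error magnitude e = S_0/v_1 = S_0·∏_{j≠1}(α_1 − α_j) = 2·11 = 22 ≡ 9 (mod 13).
Step 5: correct position 1: c_1 = r_1 − e = 1 − 9 ≡ 5 (mod 13). Hence c = [5, 12, 1, 3, 10].
  Check: interpolating c through the α_i gives m(x) = 9 + 11·x (degree < 2) with m(α_i) = c_i for every i, so c is indeed a codeword.


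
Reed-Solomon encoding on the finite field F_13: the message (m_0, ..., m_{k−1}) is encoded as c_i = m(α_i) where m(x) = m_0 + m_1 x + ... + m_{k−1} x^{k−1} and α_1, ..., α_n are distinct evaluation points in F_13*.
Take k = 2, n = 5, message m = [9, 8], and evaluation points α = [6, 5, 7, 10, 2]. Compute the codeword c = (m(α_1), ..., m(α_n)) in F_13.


c = [5, 10, 0, 11, 12]

Message polynomial: m(x) = 9 + 8·x (mod 13).
For each evaluation point α_i, compute m(α_i) mod 13:
  α_1 = 6: Horner steps 8 → 5, so m(6) = 5.
  α_2 = 5: Horner steps 8 → 10, so m(5) = 10.
  α_3 = 7: Horner steps 8 → 0, so m(7) = 0.
  α_4 = 10: Horner steps 8 → 11, so m(10) = 11.
  α_5 = 2: Horner steps 8 → 12, so m(2) = 12.
Codeword c = [5, 10, 0, 11, 12] ∈ F_13^5.


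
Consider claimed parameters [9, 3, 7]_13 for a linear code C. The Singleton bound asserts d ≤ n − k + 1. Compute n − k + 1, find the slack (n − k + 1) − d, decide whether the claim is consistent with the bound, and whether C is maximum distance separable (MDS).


Singleton RHS = n − k + 1 = 7, slack = 0, bound satisfied, MDS.

Singleton bound: d ≤ n − k + 1.
Here n = 9, k = 3, so n − k + 1 = 7.
Given d = 7, check d ≤ 7: YES.
Slack = (n − k + 1) − d = 0.
The code is MDS (slack = 0).
Description: the claimed parameters are [9, 3, 7]_13; such a code would be MDS (meets Singleton bound).


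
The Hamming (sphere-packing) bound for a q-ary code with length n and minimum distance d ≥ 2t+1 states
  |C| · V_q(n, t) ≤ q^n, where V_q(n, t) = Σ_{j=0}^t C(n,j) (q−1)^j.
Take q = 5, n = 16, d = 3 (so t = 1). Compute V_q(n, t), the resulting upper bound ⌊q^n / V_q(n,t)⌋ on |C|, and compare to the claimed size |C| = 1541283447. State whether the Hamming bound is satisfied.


V_q(n, t) = 65, q^n = 152587890625, Hamming bound = 2347506009, |C| = 1541283447 ≤ bound (satisfied).

Step 1: Compute V_q(n, t) = Σ_{j=0}^1 C(n, j) (q−1)^j.
  j = 0: C(16,0)·(4)^0 = 1·1 = 1.
  j = 1: C(16,1)·(4)^1 = 16·4 = 64.
  V_q(n, t) = 1 + 64 = 65.
Step 2: q^n = 5^16 = 152587890625.
Step 3: Hamming bound ⌊q^n / V_q(n,t)⌋ = ⌊152587890625/65⌋ = 2347506009.
Step 4: Compare |C| = 1541283447 to 2347506009: satisfied.
The claimed |C| lies below the Hamming bound.


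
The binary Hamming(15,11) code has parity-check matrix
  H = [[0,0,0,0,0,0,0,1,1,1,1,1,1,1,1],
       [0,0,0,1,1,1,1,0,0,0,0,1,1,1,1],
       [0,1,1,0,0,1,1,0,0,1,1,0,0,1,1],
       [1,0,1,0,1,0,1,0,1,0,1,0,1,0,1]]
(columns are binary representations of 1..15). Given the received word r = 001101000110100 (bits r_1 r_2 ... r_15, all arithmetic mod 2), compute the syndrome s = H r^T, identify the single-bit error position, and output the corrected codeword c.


s = (1, 1, 0, 1)^T, error position = 13, corrected codeword c = 001101000110000

Compute s = H r^T mod 2 one row at a time:
  s_1 = 0 + 0 + 1 + 1 + 0 + 1 + 0 + 0 = 3 ≡ 1 (mod 2).
  s_2 = 1 + 0 + 1 + 0 + 0 + 1 + 0 + 0 = 3 ≡ 1 (mod 2).
  s_3 = 0 + 1 + 1 + 0 + 1 + 1 + 0 + 0 = 4 ≡ 0 (mod 2).
  s_4 = 0 + 1 + 0 + 0 + 0 + 1 + 1 + 0 = 3 ≡ 1 (mod 2).
s = (1, 1, 0, 1)^T — this equals column 13 of H (binary 1101), so error is at position 13.
Correct: flip bit 13 of r = 001101000110100 to get c = 001101000110000.


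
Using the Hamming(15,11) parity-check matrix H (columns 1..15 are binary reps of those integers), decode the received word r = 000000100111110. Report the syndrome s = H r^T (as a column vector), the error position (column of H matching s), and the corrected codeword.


s = (1, 0, 0, 1)^T, error position = 9, corrected codeword c = 000000101111110

Compute s = H r^T mod 2 one row at a time:
  s_1 = 0 + 0 + 1 + 1 + 1 + 1 + 1 + 0 = 5 ≡ 1 (mod 2).
  s_2 = 0 + 0 + 0 + 1 + 1 + 1 + 1 + 0 = 4 ≡ 0 (mod 2).
  s_3 = 0 + 0 + 0 + 1 + 1 + 1 + 1 + 0 = 4 ≡ 0 (mod 2).
  s_4 = 0 + 0 + 0 + 1 + 0 + 1 + 1 + 0 = 3 ≡ 1 (mod 2).
s = (1, 0, 0, 1)^T — this equals column 9 of H (binary 1001), so error is at position 9.
Correct: flip bit 9 of r = 000000100111110 to get c = 000000101111110.


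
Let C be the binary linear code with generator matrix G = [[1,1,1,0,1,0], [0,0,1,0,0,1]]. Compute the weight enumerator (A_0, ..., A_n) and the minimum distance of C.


Weight distribution: A_0 = 1, A_2 = 1, A_4 = 2. Minimum distance d = 2.

Enumerate all 2^2 = 4 messages m ∈ F_2^2.
For each, compute codeword c = mG in F_2^6, then tally its weight.
  m = 00 → c = 000000, weight = 0.
  m = 10 → c = 111010, weight = 4.
  m = 01 → c = 001001, weight = 2.
  m = 11 → c = 110011, weight = 4.
Tally weights:
  weight 0: 1 codewords.
  weight 2: 1 codewords.
  weight 4: 2 codewords.
Minimum distance d = smallest w > 0 with A_w > 0 = 2.
Sanity: Σ A_w = 4 = 2^2 = 4 ✓.


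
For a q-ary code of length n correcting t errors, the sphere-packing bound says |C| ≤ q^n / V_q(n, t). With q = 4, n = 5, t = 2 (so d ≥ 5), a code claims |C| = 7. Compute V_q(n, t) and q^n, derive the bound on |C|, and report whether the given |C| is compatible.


V_q(n, t) = 106, q^n = 1024, Hamming bound = 9, |C| = 7 ≤ bound (satisfied).

Step 1: Compute V_q(n, t) = Σ_{j=0}^2 C(n, j) (q−1)^j.
  j = 0: C(5,0)·(3)^0 = 1·1 = 1.
  j = 1: C(5,1)·(3)^1 = 5·3 = 15.
  j = 2: C(5,2)·(3)^2 = 10·9 = 90.
  V_q(n, t) = 1 + 15 + 90 = 106.
Step 2: q^n = 4^5 = 1024.
Step 3: Hamming bound ⌊q^n / V_q(n,t)⌋ = ⌊1024/106⌋ = 9.
Step 4: Compare |C| = 7 to 9: satisfied.
The claimed |C| lies below the Hamming bound.


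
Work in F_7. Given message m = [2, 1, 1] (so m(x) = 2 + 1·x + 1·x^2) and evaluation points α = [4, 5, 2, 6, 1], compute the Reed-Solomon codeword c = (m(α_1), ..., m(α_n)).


c = [1, 4, 1, 2, 4]

Message polynomial: m(x) = 2 + 1·x + 1·x^2 (mod 7).
For each evaluation point α_i, compute m(α_i) mod 7:
  α_1 = 4: Horner steps 1 → 5 → 1, so m(4) = 1.
  α_2 = 5: Horner steps 1 → 6 → 4, so m(5) = 4.
  α_3 = 2: Horner steps 1 → 3 → 1, so m(2) = 1.
  α_4 = 6: Horner steps 1 → 0 → 2, so m(6) = 2.
  α_5 = 1: Horner steps 1 → 2 → 4, so m(1) = 4.
Codeword c = [1, 4, 1, 2, 4] ∈ F_7^5.


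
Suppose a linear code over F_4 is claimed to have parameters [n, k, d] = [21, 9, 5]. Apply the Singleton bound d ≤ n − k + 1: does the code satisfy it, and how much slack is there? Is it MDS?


Singleton RHS = n − k + 1 = 13, slack = 8, bound satisfied, not MDS.

Singleton bound: d ≤ n − k + 1.
Here n = 21, k = 9, so n − k + 1 = 13.
Given d = 5, check d ≤ 13: YES.
Slack = (n − k + 1) − d = 8.
The code is NOT MDS (slack = 8 > 0).
Description: the claimed parameters are [21, 9, 5]_4; such a code would be non-MDS.


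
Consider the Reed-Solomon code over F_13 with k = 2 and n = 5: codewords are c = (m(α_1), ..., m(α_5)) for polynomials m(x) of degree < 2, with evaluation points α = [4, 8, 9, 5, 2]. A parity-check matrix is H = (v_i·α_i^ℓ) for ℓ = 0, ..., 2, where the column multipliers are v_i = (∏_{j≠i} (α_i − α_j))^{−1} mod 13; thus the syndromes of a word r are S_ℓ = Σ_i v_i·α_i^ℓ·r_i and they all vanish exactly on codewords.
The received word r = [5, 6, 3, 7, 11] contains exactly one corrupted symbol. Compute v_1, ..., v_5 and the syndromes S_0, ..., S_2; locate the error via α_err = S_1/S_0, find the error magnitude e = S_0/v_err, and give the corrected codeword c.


S = (7, 9, 6), error at position 4, error magnitude e = 5, c = [5, 6, 3, 2, 11].

Step 1: column multipliers v_i = (∏_{j≠i}(α_i − α_j))^{−1} mod 13.
  i = 1 (α = 4): (4−8)(4−9)(4−5)(4−2) = (−4)·(−5)·(−1)·2 = −40 ≡ 12, so v_1 = 12^{−1} = 12 (mod 13).
  i = 2 (α = 8): (8−4)(8−9)(8−5)(8−2) = 4·(−1)·3·6 = −72 ≡ 6, so v_2 = 6^{−1} = 11 (mod 13).
  i = 3 (α = 9): (9−4)(9−8)(9−5)(9−2) = 5·1·4·7 = 140 ≡ 10, so v_3 = 10^{−1} = 4 (mod 13).
  i = 4 (α = 5): (5−4)(5−8)(5−9)(5−2) = 1·(−3)·(−4)·3 = 36 ≡ 10, so v_4 = 10^{−1} = 4 (mod 13).
  i = 5 (α = 2): (2−4)(2−8)(2−9)(2−5) = (−2)·(−6)·(−7)·(−3) = 252 ≡ 5, so v_5 = 5^{−1} = 8 (mod 13).
  v = [12, 11, 4, 4, 8].
Step 2: syndromes of r = [5, 6, 3, 7, 11] (all sums mod 13).
  S_0 = Σ v_i r_i = 12·5 + 11·6 + 4·3 + 4·7 + 8·11 = 254 ≡ 7.
  S_1 = Σ v_i α_i r_i = 12·4·5 + 11·8·6 + 4·9·3 + 4·5·7 + 8·2·11 = 1192 ≡ 9.
  α_i^2 mod 13 = [3, 12, 3, 12, 4].
  S_2 = Σ v_i α_i^2 r_i = 12·3·5 + 11·12·6 + 4·3·3 + 4·12·7 + 8·4·11 = 1696 ≡ 6.
  S = (7, 9, 6) ≠ 0, so r is not a codeword (an error is present).
Step 3: locate the error. For a single error e at position i, S_ℓ = v_i·e·α_i^ℓ, so α_err = S_1/S_0.
  S_0^{−1} = 7^{−1} = 2 (mod 13), so α_err = 9·2 = 18 ≡ 5 = α_4. Error position i = 4.
  Consistency check: S_2/S_1 = 6·3 = 18 ≡ 5 = α_err ✓ (single-error assumption holds).
Step 4: error magnitude e = S_0/v_4 = S_0·∏_{j≠4}(α_4 − α_j) = 7·10 = 70 ≡ 5 (mod 13).
Step 5: correct position 4: c_4 = r_4 − e = 7 − 5 ≡ 2 (mod 13). Hence c = [5, 6, 3, 2, 11].
  Check: interpolating c through the α_i gives m(x) = 4 + 10·x (degree < 2) with m(α_i) = c_i for every i, so c is indeed a codeword.


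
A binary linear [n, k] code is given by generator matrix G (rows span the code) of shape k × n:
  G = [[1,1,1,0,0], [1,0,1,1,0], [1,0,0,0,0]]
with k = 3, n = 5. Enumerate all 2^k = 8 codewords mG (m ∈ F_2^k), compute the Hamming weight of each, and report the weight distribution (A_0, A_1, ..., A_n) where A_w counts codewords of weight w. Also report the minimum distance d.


Weight distribution: A_0 = 1, A_1 = 1, A_2 = 3, A_3 = 3. Minimum distance d = 1.

Enumerate all 2^3 = 8 messages m ∈ F_2^3.
For each, compute codeword c = mG in F_2^5, then tally its weight.
  m = 000 → c = 00000, weight = 0.
  m = 100 → c = 11100, weight = 3.
  m = 010 → c = 10110, weight = 3.
  m = 110 → c = 01010, weight = 2.
  m = 001 → c = 10000, weight = 1.
  m = 101 → c = 01100, weight = 2.
  m = 011 → c = 00110, weight = 2.
  m = 111 → c = 11010, weight = 3.
Tally weights:
  weight 0: 1 codewords.
  weight 1: 1 codewords.
  weight 2: 3 codewords.
  weight 3: 3 codewords.
Minimum distance d = smallest w > 0 with A_w > 0 = 1.
Sanity: Σ A_w = 8 = 2^3 = 8 ✓.


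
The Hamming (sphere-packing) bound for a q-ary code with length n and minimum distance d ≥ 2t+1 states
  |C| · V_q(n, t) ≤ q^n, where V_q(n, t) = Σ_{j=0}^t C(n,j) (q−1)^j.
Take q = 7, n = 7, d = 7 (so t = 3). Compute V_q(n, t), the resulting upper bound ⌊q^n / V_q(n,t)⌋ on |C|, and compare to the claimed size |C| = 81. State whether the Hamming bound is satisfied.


V_q(n, t) = 8359, q^n = 823543, Hamming bound = 98, |C| = 81 ≤ bound (satisfied).

Step 1: Compute V_q(n, t) = Σ_{j=0}^3 C(n, j) (q−1)^j.
  j = 0: C(7,0)·(6)^0 = 1·1 = 1.
  j = 1: C(7,1)·(6)^1 = 7·6 = 42.
  j = 2: C(7,2)·(6)^2 = 21·36 = 756.
  j = 3: C(7,3)·(6)^3 = 35·216 = 7560.
  V_q(n, t) = 1 + 42 + 756 + 7560 = 8359.
Step 2: q^n = 7^7 = 823543.
Step 3: Hamming bound ⌊q^n / V_q(n,t)⌋ = ⌊823543/8359⌋ = 98.
Step 4: Compare |C| = 81 to 98: satisfied.
The claimed |C| lies below the Hamming bound.


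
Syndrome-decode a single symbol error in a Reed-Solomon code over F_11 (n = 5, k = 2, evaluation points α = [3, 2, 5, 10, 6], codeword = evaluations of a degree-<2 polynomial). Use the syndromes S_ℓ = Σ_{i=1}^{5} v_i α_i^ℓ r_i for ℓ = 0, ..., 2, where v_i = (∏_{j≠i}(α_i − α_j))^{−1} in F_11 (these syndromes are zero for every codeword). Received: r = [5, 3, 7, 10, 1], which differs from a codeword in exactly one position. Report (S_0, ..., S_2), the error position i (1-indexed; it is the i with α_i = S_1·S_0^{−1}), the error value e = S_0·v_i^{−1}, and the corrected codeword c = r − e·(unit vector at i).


S = (4, 1, 3), error at position 1, error magnitude e = 8, c = [8, 3, 7, 10, 1].

Step 1: column multipliers v_i = (∏_{j≠i}(α_i − α_j))^{−1} mod 11.
  i = 1 (α = 3): (3−2)(3−5)(3−10)(3−6) = 1·(−2)·(−7)·(−3) = −42 ≡ 2, so v_1 = 2^{−1} = 6 (mod 11).
  i = 2 (α = 2): (2−3)(2−5)(2−10)(2−6) = (−1)·(−3)·(−8)·(−4) = 96 ≡ 8, so v_2 = 8^{−1} = 7 (mod 11).
  i = 3 (α = 5): (5−3)(5−2)(5−10)(5−6) = 2·3·(−5)·(−1) = 30 ≡ 8, so v_3 = 8^{−1} = 7 (mod 11).
  i = 4 (α = 10): (10−3)(10−2)(10−5)(10−6) = 7·8·5·4 = 1120 ≡ 9, so v_4 = 9^{−1} = 5 (mod 11).
  i = 5 (α = 6): (6−3)(6−2)(6−5)(6−10) = 3·4·1·(−4) = −48 ≡ 7, so v_5 = 7^{−1} = 8 (mod 11).
  v = [6, 7, 7, 5, 8].
Step 2: syndromes of r = [5, 3, 7, 10, 1] (all sums mod 11).
  S_0 = Σ v_i r_i = 6·5 + 7·3 + 7·7 + 5·10 + 8·1 = 158 ≡ 4.
  S_1 = Σ v_i α_i r_i = 6·3·5 + 7·2·3 + 7·5·7 + 5·10·10 + 8·6·1 = 925 ≡ 1.
  α_i^2 mod 11 = [9, 4, 3, 1, 3].
  S_2 = Σ v_i α_i^2 r_i = 6·9·5 + 7·4·3 + 7·3·7 + 5·1·10 + 8·3·1 = 575 ≡ 3.
  S = (4, 1, 3) ≠ 0, so r is not a codeword (an error is present).
Step 3: locate the error. For a single error e at position i, S_ℓ = v_i·e·α_i^ℓ, so α_err = S_1/S_0.
  S_0^{−1} = 4^{−1} = 3 (mod 11), so α_err = 1·3 = 3 ≡ 3 = α_1. Error position i = 1.
  Consistency check: S_2/S_1 = 3·1 = 3 ≡ 3 = α_err ✓ (single-error assumption holds).
Step 4: error magnitude e = S_0/v_1 = S_0·∏_{j≠1}(α_1 − α_j) = 4·2 = 8 ≡ 8 (mod 11).
Step 5: correct position 1: c_1 = r_1 − e = 5 − 8 ≡ 8 (mod 11). Hence c = [8, 3, 7, 10, 1].
  Check: interpolating c through the α_i gives m(x) = 4 + 5·x (degree < 2) with m(α_i) = c_i for every i, so c is indeed a codeword.


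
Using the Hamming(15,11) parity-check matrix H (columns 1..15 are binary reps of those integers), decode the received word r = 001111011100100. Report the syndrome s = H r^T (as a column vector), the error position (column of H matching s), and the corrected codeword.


s = (0, 0, 1, 0)^T, error position = 2, corrected codeword c = 011111011100100

Compute s = H r^T mod 2 one row at a time:
  s_1 = 1 + 1 + 1 + 0 + 0 + 1 + 0 + 0 = 4 ≡ 0 (mod 2).
  s_2 = 1 + 1 + 1 + 0 + 0 + 1 + 0 + 0 = 4 ≡ 0 (mod 2).
  s_3 = 0 + 1 + 1 + 0 + 1 + 0 + 0 + 0 = 3 ≡ 1 (mod 2).
  s_4 = 0 + 1 + 1 + 0 + 1 + 0 + 1 + 0 = 4 ≡ 0 (mod 2).
s = (0, 0, 1, 0)^T — this equals column 2 of H (binary 0010), so error is at position 2.
Correct: flip bit 2 of r = 001111011100100 to get c = 011111011100100.


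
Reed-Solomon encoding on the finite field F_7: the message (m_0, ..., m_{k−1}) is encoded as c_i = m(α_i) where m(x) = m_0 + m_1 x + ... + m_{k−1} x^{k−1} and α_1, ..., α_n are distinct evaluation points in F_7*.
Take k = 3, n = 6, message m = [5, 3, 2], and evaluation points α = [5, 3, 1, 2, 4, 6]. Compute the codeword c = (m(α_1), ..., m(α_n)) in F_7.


c = [0, 4, 3, 5, 0, 4]

Message polynomial: m(x) = 5 + 3·x + 2·x^2 (mod 7).
For each evaluation point α_i, compute m(α_i) mod 7:
  α_1 = 5: Horner steps 2 → 6 → 0, so m(5) = 0.
  α_2 = 3: Horner steps 2 → 2 → 4, so m(3) = 4.
  α_3 = 1: Horner steps 2 → 5 → 3, so m(1) = 3.
  α_4 = 2: Horner steps 2 → 0 → 5, so m(2) = 5.
  α_5 = 4: Horner steps 2 → 4 → 0, so m(4) = 0.
  α_6 = 6: Horner steps 2 → 1 → 4, so m(6) = 4.
Codeword c = [0, 4, 3, 5, 0, 4] ∈ F_7^6.


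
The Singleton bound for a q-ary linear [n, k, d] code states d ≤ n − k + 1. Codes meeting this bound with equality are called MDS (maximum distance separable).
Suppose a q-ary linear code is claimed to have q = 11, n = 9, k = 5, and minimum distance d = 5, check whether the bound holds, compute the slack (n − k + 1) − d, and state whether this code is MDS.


Singleton RHS = n − k + 1 = 5, slack = 0, bound satisfied, MDS.

Singleton bound: d ≤ n − k + 1.
Here n = 9, k = 5, so n − k + 1 = 5.
Given d = 5, check d ≤ 5: YES.
Slack = (n − k + 1) − d = 0.
The code is MDS (slack = 0).
Description: the claimed parameters are [9, 5, 5]_11; such a code would be MDS (meets Singleton bound).


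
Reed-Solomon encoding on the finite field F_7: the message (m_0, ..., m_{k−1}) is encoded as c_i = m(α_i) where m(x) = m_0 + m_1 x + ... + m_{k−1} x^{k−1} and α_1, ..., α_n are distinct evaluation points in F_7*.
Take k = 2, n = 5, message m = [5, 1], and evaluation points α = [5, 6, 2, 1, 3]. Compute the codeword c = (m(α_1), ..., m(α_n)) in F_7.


c = [3, 4, 0, 6, 1]

Message polynomial: m(x) = 5 + 1·x (mod 7).
For each evaluation point α_i, compute m(α_i) mod 7:
  α_1 = 5: Horner steps 1 → 3, so m(5) = 3.
  α_2 = 6: Horner steps 1 → 4, so m(6) = 4.
  α_3 = 2: Horner steps 1 → 0, so m(2) = 0.
  α_4 = 1: Horner steps 1 → 6, so m(1) = 6.
  α_5 = 3: Horner steps 1 → 1, so m(3) = 1.
Codeword c = [3, 4, 0, 6, 1] ∈ F_7^5.


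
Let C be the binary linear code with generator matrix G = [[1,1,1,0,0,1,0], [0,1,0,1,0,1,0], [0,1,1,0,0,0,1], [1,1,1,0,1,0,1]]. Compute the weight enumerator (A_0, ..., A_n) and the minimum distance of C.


Weight distribution: A_0 = 1, A_2 = 1, A_3 = 6, A_4 = 5, A_5 = 2, A_6 = 1. Minimum distance d = 2.

Enumerate all 2^4 = 16 messages m ∈ F_2^4.
For each, compute codeword c = mG in F_2^7, then tally its weight.
  m = 0000 → c = 0000000, weight = 0.
  m = 1000 → c = 1110010, weight = 4.
  m = 0100 → c = 0101010, weight = 3.
  m = 1100 → c = 1011000, weight = 3.
  m = 0010 → c = 0110001, weight = 3.
  m = 1010 → c = 1000011, weight = 3.
  m = 0110 → c = 0011011, weight = 4.
  m = 1110 → c = 1101001, weight = 4.
  m = 0001 → c = 1110101, weight = 5.
  m = 1001 → c = 0000111, weight = 3.
  m = 0101 → c = 1011111, weight = 6.
  m = 1101 → c = 0101101, weight = 4.
  m = 0011 → c = 1000100, weight = 2.
  m = 1011 → c = 0110110, weight = 4.
  m = 0111 → c = 1101110, weight = 5.
  m = 1111 → c = 0011100, weight = 3.
Tally weights:
  weight 0: 1 codewords.
  weight 2: 1 codewords.
  weight 3: 6 codewords.
  weight 4: 5 codewords.
  weight 5: 2 codewords.
  weight 6: 1 codewords.
Minimum distance d = smallest w > 0 with A_w > 0 = 2.
Sanity: Σ A_w = 16 = 2^4 = 16 ✓.


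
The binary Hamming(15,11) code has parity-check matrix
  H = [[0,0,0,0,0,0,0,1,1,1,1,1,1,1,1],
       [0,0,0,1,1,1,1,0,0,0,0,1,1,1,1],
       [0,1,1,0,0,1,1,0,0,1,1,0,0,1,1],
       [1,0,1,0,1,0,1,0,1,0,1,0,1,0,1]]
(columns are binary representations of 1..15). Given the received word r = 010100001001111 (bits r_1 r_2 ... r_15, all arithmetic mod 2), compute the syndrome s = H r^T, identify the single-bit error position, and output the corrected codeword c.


s = (1, 1, 1, 1)^T, error position = 15, corrected codeword c = 010100001001110

Compute s = H r^T mod 2 one row at a time:
  s_1 = 0 + 1 + 0 + 0 + 1 + 1 + 1 + 1 = 5 ≡ 1 (mod 2).
  s_2 = 1 + 0 + 0 + 0 + 1 + 1 + 1 + 1 = 5 ≡ 1 (mod 2).
  s_3 = 1 + 0 + 0 + 0 + 0 + 0 + 1 + 1 = 3 ≡ 1 (mod 2).
  s_4 = 0 + 0 + 0 + 0 + 1 + 0 + 1 + 1 = 3 ≡ 1 (mod 2).
s = (1, 1, 1, 1)^T — this equals column 15 of H (binary 1111), so error is at position 15.
Correct: flip bit 15 of r = 010100001001111 to get c = 010100001001110.


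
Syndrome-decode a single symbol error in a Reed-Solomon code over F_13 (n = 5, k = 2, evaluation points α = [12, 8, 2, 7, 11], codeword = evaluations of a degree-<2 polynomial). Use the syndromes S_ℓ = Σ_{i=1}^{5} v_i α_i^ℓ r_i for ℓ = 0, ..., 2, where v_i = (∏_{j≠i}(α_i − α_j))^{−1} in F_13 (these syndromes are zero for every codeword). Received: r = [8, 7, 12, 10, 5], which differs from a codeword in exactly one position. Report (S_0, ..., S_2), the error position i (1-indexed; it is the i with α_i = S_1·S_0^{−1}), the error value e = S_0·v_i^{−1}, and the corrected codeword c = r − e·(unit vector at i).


S = (8, 10, 6), error at position 5, error magnitude e = 7, c = [8, 7, 12, 10, 11].

Step 1: column multipliers v_i = (∏_{j≠i}(α_i − α_j))^{−1} mod 13.
  i = 1 (α = 12): (12−8)(12−2)(12−7)(12−11) = 4·10·5·1 = 200 ≡ 5, so v_1 = 5^{−1} = 8 (mod 13).
  i = 2 (α = 8): (8−12)(8−2)(8−7)(8−11) = (−4)·6·1·(−3) = 72 ≡ 7, so v_2 = 7^{−1} = 2 (mod 13).
  i = 3 (α = 2): (2−12)(2−8)(2−7)(2−11) = (−10)·(−6)·(−5)·(−9) = 2700 ≡ 9, so v_3 = 9^{−1} = 3 (mod 13).
  i = 4 (α = 7): (7−12)(7−8)(7−2)(7−11) = (−5)·(−1)·5·(−4) = −100 ≡ 4, so v_4 = 4^{−1} = 10 (mod 13).
  i = 5 (α = 11): (11−12)(11−8)(11−2)(11−7) = (−1)·3·9·4 = −108 ≡ 9, so v_5 = 9^{−1} = 3 (mod 13).
  v = [8, 2, 3, 10, 3].
Step 2: syndromes of r = [8, 7, 12, 10, 5] (all sums mod 13).
  S_0 = Σ v_i r_i = 8·8 + 2·7 + 3·12 + 10·10 + 3·5 = 229 ≡ 8.
  S_1 = Σ v_i α_i r_i = 8·12·8 + 2·8·7 + 3·2·12 + 10·7·10 + 3·11·5 = 1817 ≡ 10.
  α_i^2 mod 13 = [1, 12, 4, 10, 4].
  S_2 = Σ v_i α_i^2 r_i = 8·1·8 + 2·12·7 + 3·4·12 + 10·10·10 + 3·4·5 = 1436 ≡ 6.
  S = (8, 10, 6) ≠ 0, so r is not a codeword (an error is present).
Step 3: locate the error. For a single error e at position i, S_ℓ = v_i·e·α_i^ℓ, so α_err = S_1/S_0.
  S_0^{−1} = 8^{−1} = 5 (mod 13), so α_err = 10·5 = 50 ≡ 11 = α_5. Error position i = 5.
  Consistency check: S_2/S_1 = 6·4 = 24 ≡ 11 = α_err ✓ (single-error assumption holds).
Step 4: error magnitude e = S_0/v_5 = S_0·∏_{j≠5}(α_5 − α_j) = 8·9 = 72 ≡ 7 (mod 13).
Step 5: correct position 5: c_5 = r_5 − e = 5 − 7 ≡ 11 (mod 13). Hence c = [8, 7, 12, 10, 11].
  Check: interpolating c through the α_i gives m(x) = 5 + 10·x (degree < 2) with m(α_i) = c_i for every i, so c is indeed a codeword.


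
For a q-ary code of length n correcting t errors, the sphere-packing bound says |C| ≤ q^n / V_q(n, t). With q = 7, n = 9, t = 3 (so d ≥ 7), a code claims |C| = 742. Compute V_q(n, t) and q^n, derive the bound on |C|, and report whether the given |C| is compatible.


V_q(n, t) = 19495, q^n = 40353607, Hamming bound = 2069, |C| = 742 ≤ bound (satisfied).

Step 1: Compute V_q(n, t) = Σ_{j=0}^3 C(n, j) (q−1)^j.
  j = 0: C(9,0)·(6)^0 = 1·1 = 1.
  j = 1: C(9,1)·(6)^1 = 9·6 = 54.
  j = 2: C(9,2)·(6)^2 = 36·36 = 1296.
  j = 3: C(9,3)·(6)^3 = 84·216 = 18144.
  V_q(n, t) = 1 + 54 + 1296 + 18144 = 19495.
Step 2: q^n = 7^9 = 40353607.
Step 3: Hamming bound ⌊q^n / V_q(n,t)⌋ = ⌊40353607/19495⌋ = 2069.
Step 4: Compare |C| = 742 to 2069: satisfied.
The claimed |C| lies below the Hamming bound.


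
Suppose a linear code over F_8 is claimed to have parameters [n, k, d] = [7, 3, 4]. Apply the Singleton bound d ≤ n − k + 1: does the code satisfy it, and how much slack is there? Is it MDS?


Singleton RHS = n − k + 1 = 5, slack = 1, bound satisfied, not MDS.

Singleton bound: d ≤ n − k + 1.
Here n = 7, k = 3, so n − k + 1 = 5.
Given d = 4, check d ≤ 5: YES.
Slack = (n − k + 1) − d = 1.
The code is NOT MDS (slack = 1 > 0).
Description: the claimed parameters are [7, 3, 4]_8; such a code would be non-MDS.


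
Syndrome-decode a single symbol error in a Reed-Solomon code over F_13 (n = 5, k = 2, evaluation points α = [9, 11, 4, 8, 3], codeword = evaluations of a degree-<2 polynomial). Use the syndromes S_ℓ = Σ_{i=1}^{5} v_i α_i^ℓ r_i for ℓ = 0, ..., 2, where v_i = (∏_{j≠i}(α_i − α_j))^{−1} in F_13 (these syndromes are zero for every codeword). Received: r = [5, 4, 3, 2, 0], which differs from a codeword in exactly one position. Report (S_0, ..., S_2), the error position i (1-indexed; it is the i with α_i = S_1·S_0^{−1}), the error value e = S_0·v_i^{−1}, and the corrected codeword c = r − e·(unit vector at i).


S = (10, 6, 1), error at position 2, error magnitude e = 6, c = [5, 11, 3, 2, 0].

Step 1: column multipliers v_i = (∏_{j≠i}(α_i − α_j))^{−1} mod 13.
  i = 1 (α = 9): (9−11)(9−4)(9−8)(9−3) = (−2)·5·1·6 = −60 ≡ 5, so v_1 = 5^{−1} = 8 (mod 13).
  i = 2 (α = 11): (11−9)(11−4)(11−8)(11−3) = 2·7·3·8 = 336 ≡ 11, so v_2 = 11^{−1} = 6 (mod 13).
  i = 3 (α = 4): (4−9)(4−11)(4−8)(4−3) = (−5)·(−7)·(−4)·1 = −140 ≡ 3, so v_3 = 3^{−1} = 9 (mod 13).
  i = 4 (α = 8): (8−9)(8−11)(8−4)(8−3) = (−1)·(−3)·4·5 = 60 ≡ 8, so v_4 = 8^{−1} = 5 (mod 13).
  i = 5 (α = 3): (3−9)(3−11)(3−4)(3−8) = (−6)·(−8)·(−1)·(−5) = 240 ≡ 6, so v_5 = 6^{−1} = 11 (mod 13).
  v = [8, 6, 9, 5, 11].
Step 2: syndromes of r = [5, 4, 3, 2, 0] (all sums mod 13).
  S_0 = Σ v_i r_i = 8·5 + 6·4 + 9·3 + 5·2 + 11·0 = 101 ≡ 10.
  S_1 = Σ v_i α_i r_i = 8·9·5 + 6·11·4 + 9·4·3 + 5·8·2 + 11·3·0 = 812 ≡ 6.
  α_i^2 mod 13 = [3, 4, 3, 12, 9].
  S_2 = Σ v_i α_i^2 r_i = 8·3·5 + 6·4·4 + 9·3·3 + 5·12·2 + 11·9·0 = 417 ≡ 1.
  S = (10, 6, 1) ≠ 0, so r is not a codeword (an error is present).
Step 3: locate the error. For a single error e at position i, S_ℓ = v_i·e·α_i^ℓ, so α_err = S_1/S_0.
  S_0^{−1} = 10^{−1} = 4 (mod 13), so α_err = 6·4 = 24 ≡ 11 = α_2. Error position i = 2.
  Consistency check: S_2/S_1 = 1·11 = 11 ≡ 11 = α_err ✓ (single-error assumption holds).
Step 4: error magnitude e = S_0/v_2 = S_0·∏_{j≠2}(α_2 − α_j) = 10·11 = 110 ≡ 6 (mod 13).
Step 5: correct position 2: c_2 = r_2 − e = 4 − 6 ≡ 11 (mod 13). Hence c = [5, 11, 3, 2, 0].
  Check: interpolating c through the α_i gives m(x) = 4 + 3·x (degree < 2) with m(α_i) = c_i for every i, so c is indeed a codeword.


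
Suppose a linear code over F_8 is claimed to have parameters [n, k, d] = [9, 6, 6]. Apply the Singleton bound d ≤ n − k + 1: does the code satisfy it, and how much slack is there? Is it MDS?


Singleton RHS = n − k + 1 = 4, slack = -2, bound violated (no such code; not MDS).

Singleton bound: d ≤ n − k + 1.
Here n = 9, k = 6, so n − k + 1 = 4.
Given d = 6, check d ≤ 4: NO.
Slack = (n − k + 1) − d = -2.
The slack is negative: d = 6 exceeds n − k + 1 = 4 by 2, so the Singleton bound is violated and no linear [9, 6, 6]_8 code can exist. In particular it is not MDS (MDS requires d = n − k + 1 exactly).
Description: the claimed parameters are [9, 6, 6]_8; such a code would be impossible (violates the Singleton bound).
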